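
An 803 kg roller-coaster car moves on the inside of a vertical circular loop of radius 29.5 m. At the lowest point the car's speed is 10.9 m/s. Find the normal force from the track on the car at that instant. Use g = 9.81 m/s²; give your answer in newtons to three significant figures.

11100 N

At the lowest point, N points up (toward the centre) and the weight mg points down (away from the centre), so the net inward force is N − mg = mv²/r.
N = m(v²/r + g) = 803 × ((10.9)²/29.5 + 9.81) = 803 × (4.027 + 9.81) = 803 × 13.84 = 11110 N.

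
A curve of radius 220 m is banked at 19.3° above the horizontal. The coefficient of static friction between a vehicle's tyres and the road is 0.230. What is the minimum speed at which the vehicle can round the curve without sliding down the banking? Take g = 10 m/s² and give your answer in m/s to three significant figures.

15.6 m/s

At the minimum speed, friction acts up the slope at its limiting value f = μN. Radially (horizontal, toward centre): N sinθ − μN cosθ = mv²/r. Vertically: N cosθ + μN sinθ = mg.
Dividing: v² = r g (sinθ − μcosθ)/(cosθ + μsinθ).
sinθ − μcosθ = 0.3305 − 0.230×0.9438 = 0.1134; cosθ + μsinθ = 0.9438 + 0.230×0.3305 = 1.020.
v² = 220 × 10.0 × 0.1134/1.020 = 244.7 m²/s², so v = 15.64 m/s.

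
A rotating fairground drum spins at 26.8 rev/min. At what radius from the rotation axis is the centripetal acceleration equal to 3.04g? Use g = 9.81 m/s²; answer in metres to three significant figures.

3.79 m

ω = 26.8 rev/min × 2π/60 = 2.806 rad/s.
a_c = ω²r = 3.04g ⇒ r = 3.04 × 9.81 / (2.806)² = 29.82/7.876 = 3.786 m.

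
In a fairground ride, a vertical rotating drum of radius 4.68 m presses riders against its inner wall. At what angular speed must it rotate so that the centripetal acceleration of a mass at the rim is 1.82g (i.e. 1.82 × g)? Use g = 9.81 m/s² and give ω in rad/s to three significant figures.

1.95 rad/s

Centripetal acceleration a_c = ω²r. Setting ω²r = 1.82g:
ω = √(1.82g / r) = √(1.82 × 9.81 / 4.68) = √3.815 = 1.953 rad/s.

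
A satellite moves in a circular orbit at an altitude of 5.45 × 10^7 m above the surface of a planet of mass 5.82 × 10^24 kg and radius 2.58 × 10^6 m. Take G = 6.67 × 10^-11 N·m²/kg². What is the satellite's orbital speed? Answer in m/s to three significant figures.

2610 m/s

Orbital radius r = R + h = 2.58 × 10^6 + 5.45 × 10^7 = 5.708 × 10^7 m.
Gravity supplies the centripetal force: G M m / r² = m v² / r, so v = √(GM/r).
v = √(6.67 × 10^-11 × 5.82 × 10^24 / 5.708 × 10^7) = √(6.801 × 10^6) = 2608 m/s.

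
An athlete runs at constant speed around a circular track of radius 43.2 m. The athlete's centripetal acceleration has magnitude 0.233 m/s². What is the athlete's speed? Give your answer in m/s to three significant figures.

a_c = v²/r ⇒ v = √(a_c · r) = √(0.233 × 43.2) = √10.07 = 3.173 m/s.

3.17 m/s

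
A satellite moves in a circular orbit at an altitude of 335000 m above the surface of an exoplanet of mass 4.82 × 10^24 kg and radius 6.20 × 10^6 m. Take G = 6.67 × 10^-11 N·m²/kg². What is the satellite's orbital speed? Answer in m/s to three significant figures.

Orbital radius r = R + h = 6.20 × 10^6 + 335000 = 6.535 × 10^6 m.
Gravity supplies the centripetal force: G M m / r² = m v² / r, so v = √(GM/r).
v = √(6.67 × 10^-11 × 4.82 × 10^24 / 6.535 × 10^6) = √(4.920 × 10^7) = 7014 m/s.

7010 m/s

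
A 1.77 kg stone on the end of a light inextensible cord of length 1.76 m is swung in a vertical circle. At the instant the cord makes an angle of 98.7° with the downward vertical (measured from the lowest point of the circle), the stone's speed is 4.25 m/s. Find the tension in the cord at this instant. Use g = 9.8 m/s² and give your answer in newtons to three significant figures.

15.5 N

Take the radial direction toward the centre of the circle as positive. The component of the weight along the string toward the centre is −mg cos φ (φ measured from the bottom), so Newton's second law along the string gives T − mg cos φ = m v²/r.
cos 98.7° = -0.1513, so T = m(v²/r + g cos φ) = 1.77 × ((4.25)²/1.76 + 9.8 × -0.1513) = 1.77 × (10.26 + (-1.482)) = 1.77 × 8.780 = 15.54 N.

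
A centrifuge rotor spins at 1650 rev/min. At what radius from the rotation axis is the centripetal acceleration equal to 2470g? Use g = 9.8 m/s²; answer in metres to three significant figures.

ω = 1650 rev/min × 2π/60 = 172.8 rad/s.
a_c = ω²r = 2470g ⇒ r = 2470 × 9.8 / (172.8)² = 24210/29860 = 0.8108 m.

0.811 m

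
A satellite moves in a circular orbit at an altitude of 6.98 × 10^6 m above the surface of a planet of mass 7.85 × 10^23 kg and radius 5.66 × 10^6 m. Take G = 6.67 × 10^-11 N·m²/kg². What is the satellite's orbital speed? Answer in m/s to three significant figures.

2040 m/s

Orbital radius r = R + h = 5.66 × 10^6 + 6.98 × 10^6 = 1.264 × 10^7 m.
Gravity supplies the centripetal force: G M m / r² = m v² / r, so v = √(GM/r).
v = √(6.67 × 10^-11 × 7.85 × 10^23 / 1.264 × 10^7) = √(4.142 × 10^6) = 2035 m/s.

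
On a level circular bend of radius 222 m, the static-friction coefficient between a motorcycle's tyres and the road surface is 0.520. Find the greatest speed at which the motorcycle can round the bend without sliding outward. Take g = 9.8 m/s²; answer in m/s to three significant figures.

33.6 m/s

Friction provides the centripetal force on a flat curve. At maximum speed it is at its limiting value: μ_s m g = m v²/r.
Mass cancels: v_max = √(μ_s g r) = √(0.520 × 9.8 × 222) = √1131 = 33.63 m/s.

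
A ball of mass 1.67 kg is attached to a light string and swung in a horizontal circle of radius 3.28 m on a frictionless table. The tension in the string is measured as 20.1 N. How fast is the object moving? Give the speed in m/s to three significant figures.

T = m v²/r ⇒ v = √(T r / m) = √(20.1 × 3.28 / 1.67) = √39.48 = 6.283 m/s.

6.28 m/s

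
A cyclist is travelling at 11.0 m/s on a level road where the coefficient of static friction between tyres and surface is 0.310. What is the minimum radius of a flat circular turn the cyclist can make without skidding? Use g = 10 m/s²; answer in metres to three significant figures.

39.0 m

At the limit, μ_s m g = m v²/r, so r_min = v²/(μ_s g) = (11.0)²/(0.310 × 10.0) = 121.0/3.100 = 39.03 m.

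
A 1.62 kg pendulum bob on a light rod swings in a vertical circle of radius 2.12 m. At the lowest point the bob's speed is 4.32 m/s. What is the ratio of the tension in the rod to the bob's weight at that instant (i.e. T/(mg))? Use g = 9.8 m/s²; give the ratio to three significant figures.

1.90

At the bottom, T − mg = mv²/r, so T = m(v²/r + g) and T/(mg) = v²/(rg) + 1 = (4.32)²/(2.12 × 9.8) + 1 = 0.8983 + 1 = 1.898.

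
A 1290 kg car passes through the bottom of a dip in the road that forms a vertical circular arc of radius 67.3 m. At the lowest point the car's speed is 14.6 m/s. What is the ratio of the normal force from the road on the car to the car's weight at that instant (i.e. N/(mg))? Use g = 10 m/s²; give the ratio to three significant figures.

At the bottom, N − mg = mv²/r, so N = m(v²/r + g) and N/(mg) = v²/(rg) + 1 = (14.6)²/(67.3 × 10.0) + 1 = 0.3167 + 1 = 1.317.

1.32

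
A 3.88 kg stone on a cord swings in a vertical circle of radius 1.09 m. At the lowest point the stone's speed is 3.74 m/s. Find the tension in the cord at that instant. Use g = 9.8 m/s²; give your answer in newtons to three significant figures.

87.8 N

At the lowest point, T points up (toward the centre) and the weight mg points down (away from the centre), so the net inward force is T − mg = mv²/r.
T = m(v²/r + g) = 3.88 × ((3.74)²/1.09 + 9.8) = 3.88 × (12.83 + 9.8) = 3.88 × 22.63 = 87.81 N.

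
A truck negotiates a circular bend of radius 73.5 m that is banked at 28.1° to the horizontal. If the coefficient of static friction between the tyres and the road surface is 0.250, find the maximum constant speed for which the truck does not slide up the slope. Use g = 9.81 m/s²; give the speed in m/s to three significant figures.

25.5 m/s

At the maximum speed, friction acts down the slope at its limiting value f = μN. Radially (horizontal, toward centre): N sinθ + μN cosθ = mv²/r. Vertically: N cosθ − μN sinθ = mg.
Dividing: v² = r g (sinθ + μcosθ)/(cosθ − μsinθ).
sinθ + μcosθ = 0.4710 + 0.250×0.8821 = 0.6915; cosθ − μsinθ = 0.8821 − 0.250×0.4710 = 0.7644.
v² = 73.5 × 9.81 × 0.6915/0.7644 = 652.3 m²/s², so v = 25.54 m/s.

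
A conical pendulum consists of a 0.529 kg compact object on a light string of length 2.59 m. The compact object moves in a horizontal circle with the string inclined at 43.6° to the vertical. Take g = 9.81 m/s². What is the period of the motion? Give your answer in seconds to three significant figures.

2.75 s

r = L sinθ = 1.786 m. From T sinθ = mω²r and T cosθ = mg: tanθ = ω²r/g, so ω² = g tanθ / r = g/(L cosθ).
ω = √(g/(L cosθ)) = √(9.81/(2.59 × 0.7242)) = √5.230 = 2.287 rad/s.
Period = 2π/ω = 2.747 s.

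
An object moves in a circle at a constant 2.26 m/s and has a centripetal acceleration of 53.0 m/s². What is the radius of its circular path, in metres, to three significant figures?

0.0964 m

a_c = v²/r ⇒ r = v²/a_c = (2.26)²/53.0 = 5.108/53.0 = 0.09637 m.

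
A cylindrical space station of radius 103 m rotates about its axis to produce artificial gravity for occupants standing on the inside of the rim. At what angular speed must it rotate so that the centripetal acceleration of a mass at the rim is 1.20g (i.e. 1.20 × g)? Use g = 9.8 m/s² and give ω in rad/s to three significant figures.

Centripetal acceleration a_c = ω²r. Setting ω²r = 1.20g:
ω = √(1.20g / r) = √(1.20 × 9.8 / 103) = √0.1142 = 0.3379 rad/s.

0.338 rad/s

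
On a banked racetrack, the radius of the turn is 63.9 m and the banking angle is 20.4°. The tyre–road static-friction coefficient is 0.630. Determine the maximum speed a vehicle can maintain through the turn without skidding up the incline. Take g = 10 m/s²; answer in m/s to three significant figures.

28.9 m/s

At the maximum speed, friction acts down the slope at its limiting value f = μN. Radially (horizontal, toward centre): N sinθ + μN cosθ = mv²/r. Vertically: N cosθ − μN sinθ = mg.
Dividing: v² = r g (sinθ + μcosθ)/(cosθ − μsinθ).
sinθ + μcosθ = 0.3486 + 0.630×0.9373 = 0.9391; cosθ − μsinθ = 0.9373 − 0.630×0.3486 = 0.7177.
v² = 63.9 × 10.0 × 0.9391/0.7177 = 836.1 m²/s², so v = 28.92 m/s.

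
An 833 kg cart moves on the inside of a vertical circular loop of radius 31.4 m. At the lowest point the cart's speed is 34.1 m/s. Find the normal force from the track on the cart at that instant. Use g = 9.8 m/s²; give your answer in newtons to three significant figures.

At the lowest point, N points up (toward the centre) and the weight mg points down (away from the centre), so the net inward force is N − mg = mv²/r.
N = m(v²/r + g) = 833 × ((34.1)²/31.4 + 9.8) = 833 × (37.03 + 9.8) = 833 × 46.83 = 39010 N.

39000 N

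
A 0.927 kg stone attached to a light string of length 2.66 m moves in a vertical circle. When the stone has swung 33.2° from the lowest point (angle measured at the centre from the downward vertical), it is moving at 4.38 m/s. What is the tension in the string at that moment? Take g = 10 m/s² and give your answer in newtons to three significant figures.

Take the radial direction toward the centre of the circle as positive. The component of the weight along the string toward the centre is −mg cos φ (φ measured from the bottom), so Newton's second law along the string gives T − mg cos φ = m v²/r.
cos 33.2° = 0.8368, so T = m(v²/r + g cos φ) = 0.927 × ((4.38)²/2.66 + 10.0 × 0.8368) = 0.927 × (7.212 + (8.368)) = 0.927 × 15.58 = 14.44 N.

14.4 N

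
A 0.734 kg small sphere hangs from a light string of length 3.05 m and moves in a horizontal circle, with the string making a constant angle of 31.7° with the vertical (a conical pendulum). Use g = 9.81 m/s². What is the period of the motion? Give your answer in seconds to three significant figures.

3.23 s

r = L sinθ = 1.603 m. From T sinθ = mω²r and T cosθ = mg: tanθ = ω²r/g, so ω² = g tanθ / r = g/(L cosθ).
ω = √(g/(L cosθ)) = √(9.81/(3.05 × 0.8508)) = √3.780 = 1.944 rad/s.
Period = 2π/ω = 3.232 s.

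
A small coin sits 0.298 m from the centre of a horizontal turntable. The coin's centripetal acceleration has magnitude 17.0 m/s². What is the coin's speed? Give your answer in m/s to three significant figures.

2.25 m/s

a_c = v²/r ⇒ v = √(a_c · r) = √(17.0 × 0.298) = √5.066 = 2.251 m/s.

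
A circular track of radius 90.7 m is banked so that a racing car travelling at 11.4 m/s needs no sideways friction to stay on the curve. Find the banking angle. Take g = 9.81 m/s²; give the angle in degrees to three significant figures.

For a frictionless banked turn: horizontally N sinθ = mv²/r and vertically N cosθ = mg.
Dividing: tanθ = v²/(r g) = (11.4)²/(90.7 × 9.81) = 130.0/889.8 = 0.1461.
θ = arctan(0.1461) = 8.310°.

8.31°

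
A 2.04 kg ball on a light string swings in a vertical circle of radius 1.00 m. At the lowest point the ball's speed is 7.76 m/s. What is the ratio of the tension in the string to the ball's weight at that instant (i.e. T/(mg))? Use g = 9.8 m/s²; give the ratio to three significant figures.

At the bottom, T − mg = mv²/r, so T = m(v²/r + g) and T/(mg) = v²/(rg) + 1 = (7.76)²/(1.00 × 9.8) + 1 = 6.145 + 1 = 7.145.

7.14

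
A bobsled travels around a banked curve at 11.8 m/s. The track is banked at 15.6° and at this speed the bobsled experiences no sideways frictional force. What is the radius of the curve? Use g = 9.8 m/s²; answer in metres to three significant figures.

50.9 m

Frictionless banking: tanθ = v²/(rg), so r = v²/(g tanθ).
r = (11.8)²/(9.8 × tan 15.6°) = 139.2/(9.8 × 0.2792) = 139.2/2.736 = 50.89 m.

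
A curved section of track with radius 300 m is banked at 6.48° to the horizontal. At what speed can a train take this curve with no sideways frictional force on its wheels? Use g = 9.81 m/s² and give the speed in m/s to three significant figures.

18.3 m/s

On a frictionless banked curve, N sinθ = mv²/r and N cosθ = mg, so tanθ = v²/(rg).
v = √(r g tanθ) = √(300 × 9.81 × tan 6.48°) = √(300 × 9.81 × 0.1136) = √334.3 = 18.28 m/s.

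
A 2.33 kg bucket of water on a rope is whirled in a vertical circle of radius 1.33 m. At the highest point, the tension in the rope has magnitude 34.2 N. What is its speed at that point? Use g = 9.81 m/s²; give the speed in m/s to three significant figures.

5.71 m/s

At the top, T + mg = mv²/r, so v = √(r(T/m + g)) = √(1.33 × (34.2/2.33 + 9.81)) = √(1.33 × 24.49) = √32.57 = 5.707 m/s.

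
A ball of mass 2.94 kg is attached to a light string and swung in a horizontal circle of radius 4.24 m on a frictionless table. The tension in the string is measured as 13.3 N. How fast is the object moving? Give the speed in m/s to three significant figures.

T = m v²/r ⇒ v = √(T r / m) = √(13.3 × 4.24 / 2.94) = √19.18 = 4.380 m/s.

4.38 m/s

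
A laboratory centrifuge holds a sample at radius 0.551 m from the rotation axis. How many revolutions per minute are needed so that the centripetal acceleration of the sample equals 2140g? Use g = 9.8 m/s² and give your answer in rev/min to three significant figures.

1860 rev/min

Require ω²r = 2140g, so ω = √(2140 × 9.8/0.551) = 195.1 rad/s.
In rev/min: ω × 60/(2π) = 195.1 × 60/(2π) = 1863 rev/min.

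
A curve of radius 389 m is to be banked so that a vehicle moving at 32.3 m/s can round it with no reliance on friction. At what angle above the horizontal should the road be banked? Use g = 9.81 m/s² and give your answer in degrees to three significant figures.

15.3°

With no friction, the horizontal component of the normal force provides the centripetal force: N sinθ = mv²/r, while N cosθ = mg vertically.
Dividing: tanθ = v²/(r g) = (32.3)²/(389 × 9.81) = 1043/3816 = 0.2734.
θ = arctan(0.2734) = 15.29°.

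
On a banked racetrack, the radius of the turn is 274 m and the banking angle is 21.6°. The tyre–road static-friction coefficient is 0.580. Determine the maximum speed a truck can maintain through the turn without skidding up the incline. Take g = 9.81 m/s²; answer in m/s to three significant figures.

At the maximum speed, friction acts down the slope at its limiting value f = μN. Radially (horizontal, toward centre): N sinθ + μN cosθ = mv²/r. Vertically: N cosθ − μN sinθ = mg.
Dividing: v² = r g (sinθ + μcosθ)/(cosθ − μsinθ).
sinθ + μcosθ = 0.3681 + 0.580×0.9298 = 0.9074; cosθ − μsinθ = 0.9298 − 0.580×0.3681 = 0.7163.
v² = 274 × 9.81 × 0.9074/0.7163 = 3405 m²/s², so v = 58.35 m/s.

58.4 m/s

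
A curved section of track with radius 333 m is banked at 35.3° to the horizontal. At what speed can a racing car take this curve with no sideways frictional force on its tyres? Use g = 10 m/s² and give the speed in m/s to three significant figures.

48.6 m/s

On a frictionless banked curve, N sinθ = mv²/r and N cosθ = mg, so tanθ = v²/(rg).
v = √(r g tanθ) = √(333 × 10.0 × tan 35.3°) = √(333 × 10.0 × 0.7080) = √2358 = 48.56 m/s.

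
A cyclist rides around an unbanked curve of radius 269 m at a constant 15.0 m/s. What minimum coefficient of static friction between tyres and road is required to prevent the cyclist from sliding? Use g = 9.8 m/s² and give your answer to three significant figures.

0.0854

Friction provides the centripetal force: μ_s m g = m v²/r, so μ_s = v²/(g r) = (15.00)²/(9.8 × 269) = 225.0/2636 = 0.08535.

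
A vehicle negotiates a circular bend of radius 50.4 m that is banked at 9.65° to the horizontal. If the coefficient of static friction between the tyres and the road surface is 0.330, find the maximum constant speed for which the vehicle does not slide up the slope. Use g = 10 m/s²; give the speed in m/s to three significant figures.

16.3 m/s

At the maximum speed, friction acts down the slope at its limiting value f = μN. Radially (horizontal, toward centre): N sinθ + μN cosθ = mv²/r. Vertically: N cosθ − μN sinθ = mg.
Dividing: v² = r g (sinθ + μcosθ)/(cosθ − μsinθ).
sinθ + μcosθ = 0.1676 + 0.330×0.9859 = 0.4930; cosθ − μsinθ = 0.9859 − 0.330×0.1676 = 0.9305.
v² = 50.4 × 10.0 × 0.4930/0.9305 = 267.0 m²/s², so v = 16.34 m/s.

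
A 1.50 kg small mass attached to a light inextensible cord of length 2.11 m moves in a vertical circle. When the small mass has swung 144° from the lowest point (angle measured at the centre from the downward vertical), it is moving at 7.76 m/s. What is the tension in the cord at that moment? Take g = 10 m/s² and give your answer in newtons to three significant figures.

Take the radial direction toward the centre of the circle as positive. The component of the weight along the string toward the centre is −mg cos φ (φ measured from the bottom), so Newton's second law along the string gives T − mg cos φ = m v²/r.
cos 144° = -0.8090, so T = m(v²/r + g cos φ) = 1.50 × ((7.76)²/2.11 + 10.0 × -0.8090) = 1.50 × (28.54 + (-8.090)) = 1.50 × 20.45 = 30.67 N.

30.7 N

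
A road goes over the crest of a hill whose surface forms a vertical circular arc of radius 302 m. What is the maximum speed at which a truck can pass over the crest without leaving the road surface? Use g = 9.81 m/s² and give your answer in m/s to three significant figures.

At the crest the centre of the circle is below the truck, so the net downward (centripetal) force is mg − N = mv²/r.
The truck leaves the road when N → 0, giving v_max = √(g r) = √(9.81 × 302) = 54.43 m/s.

54.4 m/s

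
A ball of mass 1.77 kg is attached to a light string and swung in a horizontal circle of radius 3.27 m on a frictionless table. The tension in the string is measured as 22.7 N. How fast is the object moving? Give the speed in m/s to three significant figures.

6.48 m/s

T = m v²/r ⇒ v = √(T r / m) = √(22.7 × 3.27 / 1.77) = √41.94 = 6.476 m/s.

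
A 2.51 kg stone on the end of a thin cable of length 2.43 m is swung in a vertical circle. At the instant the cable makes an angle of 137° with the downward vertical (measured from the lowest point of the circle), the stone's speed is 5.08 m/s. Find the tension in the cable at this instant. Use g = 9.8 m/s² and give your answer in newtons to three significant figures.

Take the radial direction toward the centre of the circle as positive. The component of the weight along the string toward the centre is −mg cos φ (φ measured from the bottom), so Newton's second law along the string gives T − mg cos φ = m v²/r.
cos 137° = -0.7314, so T = m(v²/r + g cos φ) = 2.51 × ((5.08)²/2.43 + 9.8 × -0.7314) = 2.51 × (10.62 + (-7.167)) = 2.51 × 3.453 = 8.666 N.

8.67 N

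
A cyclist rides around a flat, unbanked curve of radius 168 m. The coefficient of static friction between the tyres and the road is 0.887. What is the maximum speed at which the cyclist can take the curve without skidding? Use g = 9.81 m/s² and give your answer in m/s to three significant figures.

38.2 m/s

The only inward force on a level bend is static friction, so at the limit f_s = μ_s N = μ_s m g = m v²/r.
Mass cancels: v_max = √(μ_s g r) = √(0.887 × 9.81 × 168) = √1462 = 38.23 m/s.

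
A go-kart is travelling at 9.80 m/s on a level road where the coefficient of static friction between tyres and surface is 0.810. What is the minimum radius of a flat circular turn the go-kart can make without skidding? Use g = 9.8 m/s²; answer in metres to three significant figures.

12.1 m

At the limit, μ_s m g = m v²/r, so r_min = v²/(μ_s g) = (9.80)²/(0.810 × 9.8) = 96.04/7.938 = 12.10 m.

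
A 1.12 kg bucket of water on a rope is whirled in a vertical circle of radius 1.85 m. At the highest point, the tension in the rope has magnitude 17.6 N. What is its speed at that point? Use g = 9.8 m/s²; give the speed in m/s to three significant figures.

6.87 m/s

At the top, T + mg = mv²/r, so v = √(r(T/m + g)) = √(1.85 × (17.6/1.12 + 9.8)) = √(1.85 × 25.51) = √47.20 = 6.870 m/s.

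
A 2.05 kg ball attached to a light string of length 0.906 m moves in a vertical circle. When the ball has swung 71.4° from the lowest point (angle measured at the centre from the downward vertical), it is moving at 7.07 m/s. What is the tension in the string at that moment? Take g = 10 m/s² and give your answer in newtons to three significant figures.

120 N

Take the radial direction toward the centre of the circle as positive. The component of the weight along the string toward the centre is −mg cos φ (φ measured from the bottom), so Newton's second law along the string gives T − mg cos φ = m v²/r.
cos 71.4° = 0.3190, so T = m(v²/r + g cos φ) = 2.05 × ((7.07)²/0.906 + 10.0 × 0.3190) = 2.05 × (55.17 + (3.190)) = 2.05 × 58.36 = 119.6 N.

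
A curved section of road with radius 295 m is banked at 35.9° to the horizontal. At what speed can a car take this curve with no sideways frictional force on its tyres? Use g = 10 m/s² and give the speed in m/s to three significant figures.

46.2 m/s

On a frictionless banked curve, N sinθ = mv²/r and N cosθ = mg, so tanθ = v²/(rg).
v = √(r g tanθ) = √(295 × 10.0 × tan 35.9°) = √(295 × 10.0 × 0.7239) = √2135 = 46.21 m/s.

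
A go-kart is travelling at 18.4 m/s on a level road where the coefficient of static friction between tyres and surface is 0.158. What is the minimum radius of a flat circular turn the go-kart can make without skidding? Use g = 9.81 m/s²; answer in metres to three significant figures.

218 m

At the limit, μ_s m g = m v²/r, so r_min = v²/(μ_s g) = (18.4)²/(0.158 × 9.81) = 338.6/1.550 = 218.4 m.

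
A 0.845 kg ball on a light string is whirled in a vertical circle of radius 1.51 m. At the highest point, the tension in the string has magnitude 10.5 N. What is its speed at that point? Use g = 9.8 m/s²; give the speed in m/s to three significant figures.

At the top, T + mg = mv²/r, so v = √(r(T/m + g)) = √(1.51 × (10.5/0.845 + 9.8)) = √(1.51 × 22.23) = √33.56 = 5.793 m/s.

5.79 m/s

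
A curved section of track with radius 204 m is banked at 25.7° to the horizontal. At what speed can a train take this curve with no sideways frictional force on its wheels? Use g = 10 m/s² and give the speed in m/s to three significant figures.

31.3 m/s

On a frictionless banked curve, N sinθ = mv²/r and N cosθ = mg, so tanθ = v²/(rg).
v = √(r g tanθ) = √(204 × 10.0 × tan 25.7°) = √(204 × 10.0 × 0.4813) = √981.8 = 31.33 m/s.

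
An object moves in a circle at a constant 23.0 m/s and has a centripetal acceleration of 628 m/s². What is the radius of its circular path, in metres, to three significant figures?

0.842 m

a_c = v²/r ⇒ r = v²/a_c = (23.0)²/628 = 529.0/628 = 0.8424 m.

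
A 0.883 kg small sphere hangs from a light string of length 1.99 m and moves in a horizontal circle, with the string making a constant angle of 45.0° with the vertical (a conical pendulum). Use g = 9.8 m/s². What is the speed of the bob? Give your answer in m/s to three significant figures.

The radius of the circle is r = L sinθ = 1.99 × sin 45.0° = 1.407 m.
Horizontally T sinθ = mv²/r and vertically T cosθ = mg, so tanθ = v²/(rg).
v = √(r g tanθ) = √(1.407 × 9.8 × 1.000) = √13.79 = 3.713 m/s.

3.71 m/s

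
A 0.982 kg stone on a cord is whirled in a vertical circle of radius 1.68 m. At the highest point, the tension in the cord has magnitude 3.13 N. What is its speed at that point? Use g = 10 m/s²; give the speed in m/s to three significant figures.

4.71 m/s

At the top, T + mg = mv²/r, so v = √(r(T/m + g)) = √(1.68 × (3.13/0.982 + 10.0)) = √(1.68 × 13.19) = √22.15 = 4.707 m/s.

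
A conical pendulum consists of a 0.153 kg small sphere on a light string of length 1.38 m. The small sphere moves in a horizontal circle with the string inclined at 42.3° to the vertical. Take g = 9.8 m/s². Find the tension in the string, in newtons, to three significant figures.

2.03 N

Vertically the bob has no acceleration, so T cosθ = mg.
T = mg/cosθ = 0.153 × 9.8 / cos 42.3° = 1.499/0.7396 = 2.027 N.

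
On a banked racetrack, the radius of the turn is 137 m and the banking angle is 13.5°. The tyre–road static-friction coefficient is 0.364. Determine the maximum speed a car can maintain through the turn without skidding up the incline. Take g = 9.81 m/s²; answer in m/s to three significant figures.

At the maximum speed, friction acts down the slope at its limiting value f = μN. Radially (horizontal, toward centre): N sinθ + μN cosθ = mv²/r. Vertically: N cosθ − μN sinθ = mg.
Dividing: v² = r g (sinθ + μcosθ)/(cosθ − μsinθ).
sinθ + μcosθ = 0.2334 + 0.364×0.9724 = 0.5874; cosθ − μsinθ = 0.9724 − 0.364×0.2334 = 0.8874.
v² = 137 × 9.81 × 0.5874/0.8874 = 889.6 m²/s², so v = 29.83 m/s.

29.8 m/s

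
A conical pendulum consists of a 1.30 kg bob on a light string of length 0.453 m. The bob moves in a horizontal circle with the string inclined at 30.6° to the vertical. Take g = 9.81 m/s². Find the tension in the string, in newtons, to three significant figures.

Vertically the bob has no acceleration, so T cosθ = mg.
T = mg/cosθ = 1.30 × 9.81 / cos 30.6° = 12.75/0.8607 = 14.82 N.

14.8 N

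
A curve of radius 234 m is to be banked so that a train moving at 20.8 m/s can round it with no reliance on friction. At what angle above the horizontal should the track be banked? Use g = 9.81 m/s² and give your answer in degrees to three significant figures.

For a frictionless banked turn: horizontally N sinθ = mv²/r and vertically N cosθ = mg.
Dividing: tanθ = v²/(r g) = (20.8)²/(234 × 9.81) = 432.6/2296 = 0.1885.
θ = arctan(0.1885) = 10.67°.

10.7°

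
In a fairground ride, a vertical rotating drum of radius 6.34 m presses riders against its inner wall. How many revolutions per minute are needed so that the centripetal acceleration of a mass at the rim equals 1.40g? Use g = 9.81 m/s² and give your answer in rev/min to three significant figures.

Require ω²r = 1.40g, so ω = √(1.40 × 9.81/6.34) = 1.472 rad/s.
In rev/min: ω × 60/(2π) = 1.472 × 60/(2π) = 14.05 rev/min.

14.1 rev/min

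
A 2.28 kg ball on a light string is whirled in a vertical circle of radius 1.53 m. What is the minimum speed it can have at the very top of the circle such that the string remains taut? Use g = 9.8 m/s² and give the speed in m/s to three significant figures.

3.87 m/s

At the top, both weight mg and T point toward the centre: T + mg = mv²/r.
At minimum speed T → 0, so mg = mv_min²/r ⇒ v_min = √(g r) = √(9.8 × 1.53) = 3.872 m/s.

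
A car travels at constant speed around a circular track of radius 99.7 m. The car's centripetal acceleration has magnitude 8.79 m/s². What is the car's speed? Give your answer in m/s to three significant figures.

29.6 m/s

a_c = v²/r ⇒ v = √(a_c · r) = √(8.79 × 99.7) = √876.4 = 29.60 m/s.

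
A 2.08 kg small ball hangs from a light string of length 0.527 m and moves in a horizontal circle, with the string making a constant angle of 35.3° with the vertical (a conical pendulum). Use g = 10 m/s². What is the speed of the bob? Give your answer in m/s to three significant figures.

1.47 m/s

The radius of the circle is r = L sinθ = 0.527 × sin 35.3° = 0.3045 m.
Horizontally T sinθ = mv²/r and vertically T cosθ = mg, so tanθ = v²/(rg).
v = √(r g tanθ) = √(0.3045 × 10.0 × 0.7080) = √2.156 = 1.468 m/s.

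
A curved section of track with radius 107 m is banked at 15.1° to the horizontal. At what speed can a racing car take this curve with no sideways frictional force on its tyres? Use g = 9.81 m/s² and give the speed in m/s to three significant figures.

16.8 m/s

On a frictionless banked curve, N sinθ = mv²/r and N cosθ = mg, so tanθ = v²/(rg).
v = √(r g tanθ) = √(107 × 9.81 × tan 15.1°) = √(107 × 9.81 × 0.2698) = √283.2 = 16.83 m/s.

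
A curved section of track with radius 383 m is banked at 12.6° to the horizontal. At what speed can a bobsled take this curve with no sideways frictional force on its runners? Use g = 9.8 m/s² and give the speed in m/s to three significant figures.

29.0 m/s

On a frictionless banked curve, N sinθ = mv²/r and N cosθ = mg, so tanθ = v²/(rg).
v = √(r g tanθ) = √(383 × 9.8 × tan 12.6°) = √(383 × 9.8 × 0.2235) = √839.0 = 28.97 m/s.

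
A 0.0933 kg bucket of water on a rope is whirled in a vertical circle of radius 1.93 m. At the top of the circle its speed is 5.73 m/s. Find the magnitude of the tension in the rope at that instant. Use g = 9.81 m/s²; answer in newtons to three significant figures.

At the top, both T and the weight mg point inward (toward the centre), so T + mg = mv²/r.
T = m(v²/r − g) = 0.0933 × ((5.73)²/1.93 − 9.81) = 0.0933 × (17.01 − 9.81) = 0.0933 × 7.202 = 0.6719 N.

0.672 N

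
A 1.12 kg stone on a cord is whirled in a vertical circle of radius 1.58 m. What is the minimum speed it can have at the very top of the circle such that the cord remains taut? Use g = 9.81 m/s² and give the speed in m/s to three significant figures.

3.94 m/s

At the highest point the centre is directly below, so both the weight and T act inward: T + mg = mv²/r.
At minimum speed T → 0, so mg = mv_min²/r ⇒ v_min = √(g r) = √(9.81 × 1.58) = 3.937 m/s.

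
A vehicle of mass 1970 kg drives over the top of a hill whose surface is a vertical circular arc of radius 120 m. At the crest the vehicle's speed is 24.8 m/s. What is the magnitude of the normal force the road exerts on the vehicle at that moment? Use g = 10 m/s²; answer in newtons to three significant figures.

At the crest the centripetal acceleration points downward (toward the centre of the arc), so mg − N = mv²/r.
N = m(g − v²/r) = 1970 × (10.0 − (24.8)²/120) = 1970 × (10.0 − 5.125) = 1970 × 4.875 = 9603 N.

9600 N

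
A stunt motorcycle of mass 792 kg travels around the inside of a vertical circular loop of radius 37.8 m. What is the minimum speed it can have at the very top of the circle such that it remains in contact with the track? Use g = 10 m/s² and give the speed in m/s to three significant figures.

At the top, both weight mg and N point toward the centre: N + mg = mv²/r.
At minimum speed N → 0, so mg = mv_min²/r ⇒ v_min = √(g r) = √(10.0 × 37.8) = 19.44 m/s.

19.4 m/s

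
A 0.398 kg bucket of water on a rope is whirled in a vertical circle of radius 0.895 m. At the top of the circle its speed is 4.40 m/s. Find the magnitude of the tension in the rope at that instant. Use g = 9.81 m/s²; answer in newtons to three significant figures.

At the top, both T and the weight mg point inward (toward the centre), so T + mg = mv²/r.
T = m(v²/r − g) = 0.398 × ((4.40)²/0.895 − 9.81) = 0.398 × (21.63 − 9.81) = 0.398 × 11.82 = 4.705 N.

4.70 N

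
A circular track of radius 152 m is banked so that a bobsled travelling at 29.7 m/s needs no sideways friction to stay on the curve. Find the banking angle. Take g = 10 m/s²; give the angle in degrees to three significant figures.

30.1°

For a frictionless banked turn: horizontally N sinθ = mv²/r and vertically N cosθ = mg.
Dividing: tanθ = v²/(r g) = (29.7)²/(152 × 10.0) = 882.1/1520 = 0.5803.
θ = arctan(0.5803) = 30.13°.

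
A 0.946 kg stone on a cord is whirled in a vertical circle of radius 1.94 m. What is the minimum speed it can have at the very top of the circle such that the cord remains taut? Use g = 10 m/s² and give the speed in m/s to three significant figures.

At the highest point the centre is directly below, so both the weight and T act inward: T + mg = mv²/r.
At minimum speed T → 0, so mg = mv_min²/r ⇒ v_min = √(g r) = √(10.0 × 1.94) = 4.405 m/s.

4.40 m/s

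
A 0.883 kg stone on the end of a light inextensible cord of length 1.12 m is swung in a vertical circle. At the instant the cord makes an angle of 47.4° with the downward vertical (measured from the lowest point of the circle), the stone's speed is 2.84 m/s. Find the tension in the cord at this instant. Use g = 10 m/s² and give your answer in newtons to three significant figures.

Take the radial direction toward the centre of the circle as positive. The component of the weight along the string toward the centre is −mg cos φ (φ measured from the bottom), so Newton's second law along the string gives T − mg cos φ = m v²/r.
cos 47.4° = 0.6769, so T = m(v²/r + g cos φ) = 0.883 × ((2.84)²/1.12 + 10.0 × 0.6769) = 0.883 × (7.201 + (6.769)) = 0.883 × 13.97 = 12.34 N.

12.3 N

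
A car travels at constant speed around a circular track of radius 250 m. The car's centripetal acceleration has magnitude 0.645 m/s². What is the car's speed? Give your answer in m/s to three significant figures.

a_c = v²/r ⇒ v = √(a_c · r) = √(0.645 × 250) = √161.2 = 12.70 m/s.

12.7 m/s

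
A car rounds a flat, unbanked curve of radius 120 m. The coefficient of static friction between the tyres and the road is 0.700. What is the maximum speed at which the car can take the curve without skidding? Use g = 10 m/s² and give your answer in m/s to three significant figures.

The only inward force on a level bend is static friction, so at the limit f_s = μ_s N = μ_s m g = m v²/r.
Mass cancels: v_max = √(μ_s g r) = √(0.700 × 10.0 × 120) = √840.0 = 28.98 m/s.

29.0 m/s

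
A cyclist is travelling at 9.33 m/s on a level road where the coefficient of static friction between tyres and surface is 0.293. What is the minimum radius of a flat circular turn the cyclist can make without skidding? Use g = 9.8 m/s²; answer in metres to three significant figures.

At the limit, μ_s m g = m v²/r, so r_min = v²/(μ_s g) = (9.33)²/(0.293 × 9.8) = 87.05/2.871 = 30.32 m.

30.3 m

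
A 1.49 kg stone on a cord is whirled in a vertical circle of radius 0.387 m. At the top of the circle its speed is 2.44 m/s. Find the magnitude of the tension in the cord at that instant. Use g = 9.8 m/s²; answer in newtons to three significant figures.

At the top, both T and the weight mg point inward (toward the centre), so T + mg = mv²/r.
T = m(v²/r − g) = 1.49 × ((2.44)²/0.387 − 9.8) = 1.49 × (15.38 − 9.8) = 1.49 × 5.584 = 8.320 N.

8.32 N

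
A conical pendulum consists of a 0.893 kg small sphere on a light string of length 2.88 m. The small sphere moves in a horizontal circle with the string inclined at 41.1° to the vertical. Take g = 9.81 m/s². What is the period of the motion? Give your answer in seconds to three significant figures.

2.96 s

r = L sinθ = 1.893 m. From T sinθ = mω²r and T cosθ = mg: tanθ = ω²r/g, so ω² = g tanθ / r = g/(L cosθ).
ω = √(g/(L cosθ)) = √(9.81/(2.88 × 0.7536)) = √4.520 = 2.126 rad/s.
Period = 2π/ω = 2.955 s.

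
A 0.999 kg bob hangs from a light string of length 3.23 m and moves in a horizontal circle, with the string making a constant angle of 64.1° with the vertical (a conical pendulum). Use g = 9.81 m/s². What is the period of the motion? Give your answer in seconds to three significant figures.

2.38 s

r = L sinθ = 2.906 m. From T sinθ = mω²r and T cosθ = mg: tanθ = ω²r/g, so ω² = g tanθ / r = g/(L cosθ).
ω = √(g/(L cosθ)) = √(9.81/(3.23 × 0.4368)) = √6.953 = 2.637 rad/s.
Period = 2π/ω = 2.383 s.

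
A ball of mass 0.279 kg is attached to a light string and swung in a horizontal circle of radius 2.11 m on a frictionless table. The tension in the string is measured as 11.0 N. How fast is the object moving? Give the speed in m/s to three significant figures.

9.12 m/s

T = m v²/r ⇒ v = √(T r / m) = √(11.0 × 2.11 / 0.279) = √83.19 = 9.121 m/s.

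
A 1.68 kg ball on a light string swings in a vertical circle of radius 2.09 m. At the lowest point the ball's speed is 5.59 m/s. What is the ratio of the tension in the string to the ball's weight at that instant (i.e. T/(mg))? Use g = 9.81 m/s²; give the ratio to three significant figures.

2.52

At the bottom, T − mg = mv²/r, so T = m(v²/r + g) and T/(mg) = v²/(rg) + 1 = (5.59)²/(2.09 × 9.81) + 1 = 1.524 + 1 = 2.524.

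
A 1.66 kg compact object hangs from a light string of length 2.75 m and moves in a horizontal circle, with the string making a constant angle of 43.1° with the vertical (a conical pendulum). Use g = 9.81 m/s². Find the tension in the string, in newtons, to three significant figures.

22.3 N

Vertically the bob has no acceleration, so T cosθ = mg.
T = mg/cosθ = 1.66 × 9.81 / cos 43.1° = 16.28/0.7302 = 22.30 N.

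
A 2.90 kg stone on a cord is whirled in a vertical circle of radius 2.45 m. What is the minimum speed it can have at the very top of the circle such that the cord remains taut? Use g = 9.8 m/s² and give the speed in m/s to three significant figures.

4.90 m/s

At the top, both weight mg and T point toward the centre: T + mg = mv²/r.
At minimum speed T → 0, so mg = mv_min²/r ⇒ v_min = √(g r) = √(9.8 × 2.45) = 4.900 m/s.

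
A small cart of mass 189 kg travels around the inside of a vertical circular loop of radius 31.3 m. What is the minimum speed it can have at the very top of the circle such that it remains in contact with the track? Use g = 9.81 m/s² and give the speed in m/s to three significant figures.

At the highest point the centre is directly below, so both the weight and N act inward: N + mg = mv²/r.
At minimum speed N → 0, so mg = mv_min²/r ⇒ v_min = √(g r) = √(9.81 × 31.3) = 17.52 m/s.

17.5 m/s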